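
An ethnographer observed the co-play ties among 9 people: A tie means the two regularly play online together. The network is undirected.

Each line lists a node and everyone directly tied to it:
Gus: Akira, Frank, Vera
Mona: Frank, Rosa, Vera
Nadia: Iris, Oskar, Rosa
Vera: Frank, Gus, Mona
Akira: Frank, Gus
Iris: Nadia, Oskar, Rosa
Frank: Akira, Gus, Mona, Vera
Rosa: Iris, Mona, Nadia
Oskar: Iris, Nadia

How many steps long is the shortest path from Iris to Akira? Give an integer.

One shortest route is Iris – Rosa – Mona – Frank – Akira, which uses 4 edges, and at distance 3 from Iris we only reach {Frank, Vera}, which does not include Akira. So d(Iris,Akira) = 4.

4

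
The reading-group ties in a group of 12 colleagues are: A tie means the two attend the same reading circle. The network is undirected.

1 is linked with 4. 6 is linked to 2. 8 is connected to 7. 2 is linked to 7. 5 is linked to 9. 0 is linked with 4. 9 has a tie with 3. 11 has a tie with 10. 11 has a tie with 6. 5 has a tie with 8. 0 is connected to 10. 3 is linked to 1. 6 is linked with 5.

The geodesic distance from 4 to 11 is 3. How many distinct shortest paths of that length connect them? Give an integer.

1

The shortest distance is 3, and the only length-3 path is 4–0–10–11. So there is exactly 1 shortest path.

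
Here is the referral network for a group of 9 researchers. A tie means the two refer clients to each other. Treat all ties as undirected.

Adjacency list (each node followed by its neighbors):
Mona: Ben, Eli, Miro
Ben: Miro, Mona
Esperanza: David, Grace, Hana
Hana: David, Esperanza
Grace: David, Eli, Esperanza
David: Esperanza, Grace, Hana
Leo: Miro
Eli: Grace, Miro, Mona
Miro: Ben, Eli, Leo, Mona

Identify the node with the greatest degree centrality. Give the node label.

Miro

Degrees — Ben:2, David:3, Eli:3, Esperanza:3, Grace:3, Hana:2, Leo:1, Miro:4, Mona:3.
The maximum is 4, attained only by Miro.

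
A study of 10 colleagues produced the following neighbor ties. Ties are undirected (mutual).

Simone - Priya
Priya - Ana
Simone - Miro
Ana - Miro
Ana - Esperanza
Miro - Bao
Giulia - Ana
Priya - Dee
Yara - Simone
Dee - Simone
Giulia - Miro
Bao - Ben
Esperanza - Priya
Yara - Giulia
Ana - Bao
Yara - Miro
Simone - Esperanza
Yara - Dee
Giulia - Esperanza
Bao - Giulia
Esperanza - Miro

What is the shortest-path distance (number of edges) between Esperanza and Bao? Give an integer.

One shortest route is Esperanza – Giulia – Bao, which uses 2 edges, and Esperanza and Bao are not directly tied, so nothing shorter exists. So d(Esperanza,Bao) = 2.

2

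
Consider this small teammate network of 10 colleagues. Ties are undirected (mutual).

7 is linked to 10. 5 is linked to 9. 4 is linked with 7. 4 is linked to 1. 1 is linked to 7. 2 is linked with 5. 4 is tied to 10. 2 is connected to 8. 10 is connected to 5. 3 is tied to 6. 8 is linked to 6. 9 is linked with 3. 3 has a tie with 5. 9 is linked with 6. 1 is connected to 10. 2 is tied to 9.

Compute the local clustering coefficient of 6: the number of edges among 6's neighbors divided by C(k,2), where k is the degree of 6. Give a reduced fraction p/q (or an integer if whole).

6's neighbors: 3, 8, and 9 (k = 3).
Possible neighbor pairs: C(3,2) = 3. Edges among them: 3–9 → e = 1.
Clustering(6) = 1/3.

1/3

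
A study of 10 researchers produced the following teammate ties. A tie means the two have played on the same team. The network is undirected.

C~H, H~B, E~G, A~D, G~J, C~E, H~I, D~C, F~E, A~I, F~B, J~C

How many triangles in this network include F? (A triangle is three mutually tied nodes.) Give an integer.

0

F's neighbors are B and E, but none of them are tied to each other, so no triangle contains F.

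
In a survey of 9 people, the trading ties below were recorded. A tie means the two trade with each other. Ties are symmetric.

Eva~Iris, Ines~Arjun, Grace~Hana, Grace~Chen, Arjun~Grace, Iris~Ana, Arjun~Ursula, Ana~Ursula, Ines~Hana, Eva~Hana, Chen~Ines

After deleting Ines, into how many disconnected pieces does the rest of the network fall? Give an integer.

1

Ines's neighbors (Arjun, Chen, and Hana) remain reachable from one another through other ties, so the rest of the network stays in one piece.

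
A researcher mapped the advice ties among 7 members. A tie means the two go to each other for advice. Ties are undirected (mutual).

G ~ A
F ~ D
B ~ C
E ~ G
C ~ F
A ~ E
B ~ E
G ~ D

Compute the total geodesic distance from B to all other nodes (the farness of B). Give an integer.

11

Distances from B: A:2, C:1, D:3, E:1, F:2, G:2.
Sum = 2 + 1 + 3 + 1 + 2 + 2 = 11.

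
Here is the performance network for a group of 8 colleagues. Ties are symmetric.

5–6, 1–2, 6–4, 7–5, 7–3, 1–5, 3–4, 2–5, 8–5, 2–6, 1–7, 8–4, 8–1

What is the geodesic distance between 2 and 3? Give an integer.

3

One shortest route is 2 – 6 – 4 – 3, which uses 3 edges, and at distance 2 from 2 we only reach {4, 7, 8}, which does not include 3. So d(2,3) = 3.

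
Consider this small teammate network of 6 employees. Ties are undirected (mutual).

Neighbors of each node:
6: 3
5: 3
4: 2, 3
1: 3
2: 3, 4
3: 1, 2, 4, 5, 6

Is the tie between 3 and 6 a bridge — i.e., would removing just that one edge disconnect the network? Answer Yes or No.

Yes

Without the 3–6 edge there is no alternate route between 3 and 6, so the network disconnects. It is a bridge.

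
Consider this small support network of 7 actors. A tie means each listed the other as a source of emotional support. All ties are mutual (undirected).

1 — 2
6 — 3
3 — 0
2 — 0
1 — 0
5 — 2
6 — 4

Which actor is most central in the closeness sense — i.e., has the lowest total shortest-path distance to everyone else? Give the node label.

0

Farness (sum of distances to all others) for each node — 0:10, 1:13, 2:12, 3:11, 4:19, 5:17, 6:14.
The smallest farness is 10, for 0, so 0 has the highest closeness.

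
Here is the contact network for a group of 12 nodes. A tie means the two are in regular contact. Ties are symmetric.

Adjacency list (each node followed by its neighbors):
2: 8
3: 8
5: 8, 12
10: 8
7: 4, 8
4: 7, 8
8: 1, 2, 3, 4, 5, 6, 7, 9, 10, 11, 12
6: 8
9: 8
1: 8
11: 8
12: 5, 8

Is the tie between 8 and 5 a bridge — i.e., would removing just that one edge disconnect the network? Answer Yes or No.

No

Even without that edge, 8 still reaches 5 via 8 – 12 – 5, so the network stays connected. Not a bridge.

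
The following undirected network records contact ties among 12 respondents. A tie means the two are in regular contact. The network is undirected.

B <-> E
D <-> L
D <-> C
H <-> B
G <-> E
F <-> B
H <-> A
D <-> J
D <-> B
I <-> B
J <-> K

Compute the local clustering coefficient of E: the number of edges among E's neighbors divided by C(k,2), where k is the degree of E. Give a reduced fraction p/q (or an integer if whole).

E's neighbors: B and G (k = 2).
Possible neighbor pairs: C(2,2) = 1. Edges among them: none → e = 0.
Clustering(E) = 0/1.

0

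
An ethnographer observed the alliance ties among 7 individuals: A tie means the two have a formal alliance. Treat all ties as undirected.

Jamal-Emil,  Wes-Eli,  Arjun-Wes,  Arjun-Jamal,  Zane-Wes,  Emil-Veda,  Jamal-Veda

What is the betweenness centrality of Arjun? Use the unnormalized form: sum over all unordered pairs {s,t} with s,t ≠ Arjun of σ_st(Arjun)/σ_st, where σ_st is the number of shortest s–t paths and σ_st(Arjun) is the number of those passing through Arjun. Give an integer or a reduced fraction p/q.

Pairs whose geodesics pass through Arjun — Jamal–Eli: 1; Jamal–Wes: 1; Jamal–Zane: 1; Emil–Eli: 1; Emil–Wes: 1; Emil–Zane: 1; Veda–Eli: 1; Veda–Wes: 1; Veda–Zane: 1.
All other pairs contribute 0.
Summing the contributions gives betweenness(Arjun) = 9.

9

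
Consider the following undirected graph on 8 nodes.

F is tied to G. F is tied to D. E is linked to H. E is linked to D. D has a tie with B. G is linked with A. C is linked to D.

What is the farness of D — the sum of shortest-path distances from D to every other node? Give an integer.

Distances from D: A:3, B:1, C:1, E:1, F:1, G:2, H:2.
Sum = 3 + 1 + 1 + 1 + 1 + 2 + 2 = 11.

11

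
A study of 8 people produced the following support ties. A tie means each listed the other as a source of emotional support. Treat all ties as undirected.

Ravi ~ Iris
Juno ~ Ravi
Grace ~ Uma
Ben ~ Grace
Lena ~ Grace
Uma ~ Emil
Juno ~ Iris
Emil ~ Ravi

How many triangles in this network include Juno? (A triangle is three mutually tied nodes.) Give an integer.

Juno's neighbors: Iris and Ravi.
Neighbor pairs that are themselves tied: Juno–Iris–Ravi. Each forms one triangle with Juno, for 1 in total.

1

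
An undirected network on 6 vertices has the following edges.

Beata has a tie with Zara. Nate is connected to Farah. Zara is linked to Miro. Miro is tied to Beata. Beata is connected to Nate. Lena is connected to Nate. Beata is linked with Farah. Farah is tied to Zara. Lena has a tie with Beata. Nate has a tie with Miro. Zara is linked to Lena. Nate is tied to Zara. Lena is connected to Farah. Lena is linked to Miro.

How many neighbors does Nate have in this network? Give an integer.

Nate is directly tied to Beata, Farah, Lena, Miro, and Zara. That is 5 neighbors, so the degree of Nate is 5.

5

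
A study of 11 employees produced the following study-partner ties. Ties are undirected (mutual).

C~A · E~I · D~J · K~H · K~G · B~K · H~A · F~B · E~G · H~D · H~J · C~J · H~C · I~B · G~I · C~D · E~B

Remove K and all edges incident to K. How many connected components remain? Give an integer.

2

Without K, the remaining ties split the others into: {A, C, D, H, J}; {B, E, F, G, I}.
That's 2 separate components.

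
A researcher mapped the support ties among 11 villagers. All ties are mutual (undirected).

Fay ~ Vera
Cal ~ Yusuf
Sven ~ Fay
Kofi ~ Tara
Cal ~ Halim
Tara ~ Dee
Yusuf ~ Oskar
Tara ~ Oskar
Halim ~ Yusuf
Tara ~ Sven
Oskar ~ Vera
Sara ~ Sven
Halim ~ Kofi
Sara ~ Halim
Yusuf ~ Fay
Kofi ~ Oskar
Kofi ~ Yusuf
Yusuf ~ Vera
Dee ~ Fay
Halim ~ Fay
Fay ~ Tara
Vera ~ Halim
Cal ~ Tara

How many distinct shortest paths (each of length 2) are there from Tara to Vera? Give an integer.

The shortest distance is 2. The length-2 paths are: Tara–Oskar–Vera; Tara–Fay–Vera.
That gives 2 distinct shortest paths.

2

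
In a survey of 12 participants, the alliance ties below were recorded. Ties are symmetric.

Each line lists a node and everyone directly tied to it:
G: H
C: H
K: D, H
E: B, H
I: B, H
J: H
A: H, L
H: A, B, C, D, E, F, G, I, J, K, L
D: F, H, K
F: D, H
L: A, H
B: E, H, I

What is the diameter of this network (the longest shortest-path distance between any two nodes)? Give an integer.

2

Eccentricity of each node (its greatest distance to any other): A:2, B:2, C:2, D:2, E:2, F:2, G:2, H:1, I:2, J:2, K:2, L:2.
The maximum eccentricity is 2, realized for instance by the pair B–D via B – H – D. So the diameter is 2.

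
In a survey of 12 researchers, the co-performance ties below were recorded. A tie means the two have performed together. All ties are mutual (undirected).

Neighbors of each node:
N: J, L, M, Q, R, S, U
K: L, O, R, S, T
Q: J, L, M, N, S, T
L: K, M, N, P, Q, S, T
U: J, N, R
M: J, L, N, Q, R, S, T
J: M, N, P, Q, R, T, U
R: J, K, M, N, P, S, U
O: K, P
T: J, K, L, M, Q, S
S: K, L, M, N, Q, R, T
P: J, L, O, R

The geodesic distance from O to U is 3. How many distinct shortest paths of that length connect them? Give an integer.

The shortest distance is 3. The length-3 paths are: O–P–R–U; O–K–R–U; O–P–J–U.
That gives 3 distinct shortest paths.

3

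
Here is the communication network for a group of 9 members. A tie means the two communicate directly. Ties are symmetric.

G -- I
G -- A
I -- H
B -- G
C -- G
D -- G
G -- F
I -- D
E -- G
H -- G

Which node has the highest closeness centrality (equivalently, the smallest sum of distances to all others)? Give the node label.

Farness (sum of distances to all others) for each node — A:15, B:15, C:15, D:14, E:15, F:15, G:8, H:14, I:13.
The smallest farness is 8, for G, so G has the highest closeness.

G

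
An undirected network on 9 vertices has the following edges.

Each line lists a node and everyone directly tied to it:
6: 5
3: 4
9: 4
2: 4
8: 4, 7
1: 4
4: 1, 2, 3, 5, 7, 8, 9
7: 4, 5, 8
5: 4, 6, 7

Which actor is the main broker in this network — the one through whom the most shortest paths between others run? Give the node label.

Unnormalized betweenness of each node: 1:0, 2:0, 3:0, 4:23, 5:7, 6:0, 7:1, 8:0, 9:0.
4 has the largest value, 23, making it the main broker — the node through which the most shortest paths run.

4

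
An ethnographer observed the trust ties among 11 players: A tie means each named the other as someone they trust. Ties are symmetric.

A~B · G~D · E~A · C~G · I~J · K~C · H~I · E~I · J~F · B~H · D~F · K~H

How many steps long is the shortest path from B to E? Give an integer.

One shortest route is B – A – E, which uses 2 edges, and B and E are not directly tied, so nothing shorter exists. So d(B,E) = 2.

2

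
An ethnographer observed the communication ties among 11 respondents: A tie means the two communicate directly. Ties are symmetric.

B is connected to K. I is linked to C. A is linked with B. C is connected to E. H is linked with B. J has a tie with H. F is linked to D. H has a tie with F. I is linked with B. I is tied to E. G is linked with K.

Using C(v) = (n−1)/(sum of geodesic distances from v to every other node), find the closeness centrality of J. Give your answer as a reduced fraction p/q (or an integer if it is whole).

10/29

Distances from J: A:3, B:2, C:4, D:3, E:4, F:2, G:4, H:1, I:3, K:3. Sum = 29.
n = 11, so closeness = 10/29.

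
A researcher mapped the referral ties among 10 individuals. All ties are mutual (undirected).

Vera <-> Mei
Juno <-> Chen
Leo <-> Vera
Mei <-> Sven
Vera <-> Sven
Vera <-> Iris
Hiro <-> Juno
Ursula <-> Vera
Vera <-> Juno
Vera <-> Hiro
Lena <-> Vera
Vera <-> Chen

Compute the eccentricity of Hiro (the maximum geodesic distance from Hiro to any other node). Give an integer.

Distances from Hiro: Chen:2, Iris:2, Juno:1, Lena:2, Leo:2, Mei:2, Sven:2, Ursula:2, Vera:1.
The largest is 2 (to Chen, Sven, Mei, Lena, Iris, Ursula, and Leo), so the eccentricity of Hiro is 2.

2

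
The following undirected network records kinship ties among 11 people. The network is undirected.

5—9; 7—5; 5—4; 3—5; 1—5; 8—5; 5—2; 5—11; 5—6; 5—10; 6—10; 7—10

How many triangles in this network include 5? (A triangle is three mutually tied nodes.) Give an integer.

5's neighbors: 1, 2, 3, 4, 6, 7, 8, 9, 10, and 11.
Neighbor pairs that are themselves tied: 5–6–10; 5–7–10. Each forms one triangle with 5, for 2 in total.

2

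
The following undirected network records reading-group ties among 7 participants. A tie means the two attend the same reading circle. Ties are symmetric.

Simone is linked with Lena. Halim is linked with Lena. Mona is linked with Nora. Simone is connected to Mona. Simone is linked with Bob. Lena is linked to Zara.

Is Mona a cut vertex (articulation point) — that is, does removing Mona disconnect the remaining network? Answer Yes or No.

Yes

Removing Mona leaves {Bob, Halim, Lena, Simone, and Zara} with no path to {Nora}, so the network splits into 2 components. Mona is a cut vertex.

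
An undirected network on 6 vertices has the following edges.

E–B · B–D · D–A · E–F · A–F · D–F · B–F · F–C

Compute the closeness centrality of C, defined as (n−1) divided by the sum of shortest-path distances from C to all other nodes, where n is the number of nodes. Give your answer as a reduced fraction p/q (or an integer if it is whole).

Distances from C: A:2, B:2, D:2, E:2, F:1. Sum = 9.
n = 6, so closeness = 5/9.

5/9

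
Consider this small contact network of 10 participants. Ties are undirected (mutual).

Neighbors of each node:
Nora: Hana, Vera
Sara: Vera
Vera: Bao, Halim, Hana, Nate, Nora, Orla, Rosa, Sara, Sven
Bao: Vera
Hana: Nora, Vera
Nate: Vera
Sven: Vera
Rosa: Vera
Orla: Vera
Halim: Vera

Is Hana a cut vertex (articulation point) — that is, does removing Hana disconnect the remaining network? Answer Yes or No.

Even without Hana, every remaining node can still reach every other (the residual graph is connected), so Hana is not a cut vertex.

No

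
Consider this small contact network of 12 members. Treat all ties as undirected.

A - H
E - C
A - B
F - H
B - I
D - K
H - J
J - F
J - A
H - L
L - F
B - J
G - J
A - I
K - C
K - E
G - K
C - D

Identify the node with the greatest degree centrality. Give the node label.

J

Degrees — A:4, B:3, C:3, D:2, E:2, F:3, G:2, H:4, I:2, J:5, K:4, L:2.
The maximum is 5, attained only by J.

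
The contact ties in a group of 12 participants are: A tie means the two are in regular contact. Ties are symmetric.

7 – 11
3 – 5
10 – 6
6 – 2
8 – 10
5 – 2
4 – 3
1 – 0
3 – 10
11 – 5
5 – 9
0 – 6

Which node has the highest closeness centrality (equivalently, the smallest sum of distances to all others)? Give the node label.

5

Farness (sum of distances to all others) for each node — 0:32, 1:42, 2:24, 3:23, 4:33, 5:22, 6:24, 7:40, 8:34, 9:32, 10:24, 11:30.
The smallest farness is 22, for 5, so 5 has the highest closeness.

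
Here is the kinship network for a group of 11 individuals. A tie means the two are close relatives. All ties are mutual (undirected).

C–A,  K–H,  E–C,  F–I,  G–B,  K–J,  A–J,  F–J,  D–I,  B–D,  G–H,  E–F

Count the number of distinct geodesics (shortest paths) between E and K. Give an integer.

The shortest distance is 3, and the only length-3 path is E–F–J–K. So there is exactly 1 shortest path.

1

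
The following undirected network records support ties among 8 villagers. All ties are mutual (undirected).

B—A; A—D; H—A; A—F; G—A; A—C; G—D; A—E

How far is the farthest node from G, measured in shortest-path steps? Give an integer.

Distances from G: A:1, B:2, C:2, D:1, E:2, F:2, H:2.
The largest is 2 (to B, H, E, C, and F), so the eccentricity of G is 2.

2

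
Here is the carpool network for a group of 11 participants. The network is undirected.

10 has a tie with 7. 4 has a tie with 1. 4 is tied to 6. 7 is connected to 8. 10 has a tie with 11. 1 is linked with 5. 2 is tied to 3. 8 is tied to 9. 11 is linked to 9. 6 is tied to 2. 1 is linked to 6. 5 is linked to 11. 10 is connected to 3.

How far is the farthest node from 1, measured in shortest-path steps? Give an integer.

Distances from 1: 2:2, 3:3, 4:1, 5:1, 6:1, 7:4, 8:4, 9:3, 10:3, 11:2.
The largest is 4 (to 7 and 8), so the eccentricity of 1 is 4.

4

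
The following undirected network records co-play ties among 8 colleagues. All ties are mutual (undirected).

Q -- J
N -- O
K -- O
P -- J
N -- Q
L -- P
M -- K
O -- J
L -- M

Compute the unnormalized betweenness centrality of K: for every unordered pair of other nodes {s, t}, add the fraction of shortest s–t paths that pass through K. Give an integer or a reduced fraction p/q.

4

Pairs whose geodesics pass through K — J–M: 1/2; L–O: 1/2; L–N: 1/3; M–O: 1; M–N: 1; M–Q: 2/3.
All other pairs contribute 0.
Summing the contributions gives betweenness(K) = 4.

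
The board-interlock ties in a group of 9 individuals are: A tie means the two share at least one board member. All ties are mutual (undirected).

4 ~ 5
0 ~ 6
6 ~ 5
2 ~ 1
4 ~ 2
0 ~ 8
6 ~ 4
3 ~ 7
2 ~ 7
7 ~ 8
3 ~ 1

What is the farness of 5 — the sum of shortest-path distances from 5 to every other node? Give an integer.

Distances from 5: 0:2, 1:3, 2:2, 3:4, 4:1, 6:1, 7:3, 8:3.
Sum = 2 + 3 + 2 + 4 + 1 + 1 + 3 + 3 = 19.

19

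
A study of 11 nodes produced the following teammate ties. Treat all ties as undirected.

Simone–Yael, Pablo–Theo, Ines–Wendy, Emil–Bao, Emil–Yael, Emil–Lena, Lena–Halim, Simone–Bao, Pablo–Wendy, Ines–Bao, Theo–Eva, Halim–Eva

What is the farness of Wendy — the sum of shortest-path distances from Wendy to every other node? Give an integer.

27

Distances from Wendy: Bao:2, Emil:3, Eva:3, Halim:4, Ines:1, Lena:4, Pablo:1, Simone:3, Theo:2, Yael:4.
Sum = 2 + 3 + 3 + 4 + 1 + 4 + 1 + 3 + 2 + 4 = 27.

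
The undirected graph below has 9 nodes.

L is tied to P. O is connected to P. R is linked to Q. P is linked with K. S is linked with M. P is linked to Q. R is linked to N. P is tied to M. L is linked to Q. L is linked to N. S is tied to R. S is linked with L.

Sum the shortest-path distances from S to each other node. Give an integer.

Distances from S: K:3, L:1, M:1, N:2, O:3, P:2, Q:2, R:1.
Sum = 3 + 1 + 1 + 2 + 3 + 2 + 2 + 1 = 15.

15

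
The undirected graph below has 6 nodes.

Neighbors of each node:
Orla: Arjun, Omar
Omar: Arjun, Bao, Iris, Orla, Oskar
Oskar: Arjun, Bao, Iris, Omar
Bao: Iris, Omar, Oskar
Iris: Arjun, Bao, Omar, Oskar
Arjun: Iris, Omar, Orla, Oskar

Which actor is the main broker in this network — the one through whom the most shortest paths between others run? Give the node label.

Omar

Unnormalized betweenness of each node: Arjun:1, Bao:0, Iris:1/3, Omar:7/3, Orla:0, Oskar:1/3.
Omar has the largest value, 7/3, making it the main broker — the node through which the most shortest paths run.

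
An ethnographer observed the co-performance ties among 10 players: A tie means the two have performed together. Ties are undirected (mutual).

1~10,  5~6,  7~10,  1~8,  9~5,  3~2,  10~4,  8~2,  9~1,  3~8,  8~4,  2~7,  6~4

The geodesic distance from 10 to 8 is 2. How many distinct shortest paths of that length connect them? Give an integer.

The shortest distance is 2. The length-2 paths are: 10–4–8; 10–1–8.
That gives 2 distinct shortest paths.

2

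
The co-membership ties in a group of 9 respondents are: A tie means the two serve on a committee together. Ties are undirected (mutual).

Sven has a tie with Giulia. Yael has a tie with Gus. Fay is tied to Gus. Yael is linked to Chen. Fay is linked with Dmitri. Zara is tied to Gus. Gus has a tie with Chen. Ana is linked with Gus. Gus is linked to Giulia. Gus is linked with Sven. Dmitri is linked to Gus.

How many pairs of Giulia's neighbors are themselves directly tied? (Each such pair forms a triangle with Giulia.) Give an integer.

1

Giulia's neighbors: Gus and Sven.
Neighbor pairs that are themselves tied: Giulia–Gus–Sven. Each forms one triangle with Giulia, for 1 in total.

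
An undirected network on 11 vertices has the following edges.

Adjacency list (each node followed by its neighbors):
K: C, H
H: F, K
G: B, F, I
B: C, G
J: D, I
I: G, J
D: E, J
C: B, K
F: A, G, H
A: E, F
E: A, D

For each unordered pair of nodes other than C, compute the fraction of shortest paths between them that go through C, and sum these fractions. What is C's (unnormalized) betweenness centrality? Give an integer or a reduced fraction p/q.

Pairs whose geodesics pass through C — H–B: 1/2; K–B: 1; K–G: 1/2; K–I: 1/2; K–J: 1/2.
All other pairs contribute 0.
Summing the contributions gives betweenness(C) = 3.

3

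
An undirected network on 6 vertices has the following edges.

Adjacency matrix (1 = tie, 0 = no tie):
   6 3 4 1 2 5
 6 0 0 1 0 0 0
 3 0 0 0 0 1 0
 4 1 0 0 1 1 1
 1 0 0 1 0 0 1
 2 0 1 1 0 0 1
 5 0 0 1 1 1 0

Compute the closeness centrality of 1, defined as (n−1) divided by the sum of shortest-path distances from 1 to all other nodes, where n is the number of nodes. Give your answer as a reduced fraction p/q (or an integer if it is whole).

5/9

Distances from 1: 2:2, 3:3, 4:1, 5:1, 6:2. Sum = 9.
n = 6, so closeness = 5/9.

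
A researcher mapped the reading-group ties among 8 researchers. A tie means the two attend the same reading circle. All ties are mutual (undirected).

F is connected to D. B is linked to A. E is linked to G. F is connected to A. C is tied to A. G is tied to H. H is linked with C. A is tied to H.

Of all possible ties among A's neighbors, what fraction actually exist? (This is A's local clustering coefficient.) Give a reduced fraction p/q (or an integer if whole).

A's neighbors: B, C, F, and H (k = 4).
Possible neighbor pairs: C(4,2) = 6. Edges among them: C–H → e = 1.
Clustering(A) = 1/6.

1/6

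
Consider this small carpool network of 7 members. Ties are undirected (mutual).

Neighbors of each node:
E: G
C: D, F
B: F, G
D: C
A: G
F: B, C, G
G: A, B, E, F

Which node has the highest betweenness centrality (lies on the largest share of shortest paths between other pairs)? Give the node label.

Unnormalized betweenness of each node: A:0, B:0, C:5, D:0, E:0, F:8, G:9.
G has the largest value, 9, making it the main broker — the node through which the most shortest paths run.

G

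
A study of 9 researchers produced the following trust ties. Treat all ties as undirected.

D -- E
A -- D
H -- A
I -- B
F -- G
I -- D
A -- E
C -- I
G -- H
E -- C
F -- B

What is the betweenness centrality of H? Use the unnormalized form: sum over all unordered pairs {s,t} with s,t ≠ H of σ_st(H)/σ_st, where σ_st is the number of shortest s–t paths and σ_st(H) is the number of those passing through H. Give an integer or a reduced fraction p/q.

Pairs whose geodesics pass through H — D–G: 1; E–F: 1/3; E–G: 1; C–G: 1/2; F–A: 1; G–A: 1.
All other pairs contribute 0.
Summing the contributions gives betweenness(H) = 29/6.

29/6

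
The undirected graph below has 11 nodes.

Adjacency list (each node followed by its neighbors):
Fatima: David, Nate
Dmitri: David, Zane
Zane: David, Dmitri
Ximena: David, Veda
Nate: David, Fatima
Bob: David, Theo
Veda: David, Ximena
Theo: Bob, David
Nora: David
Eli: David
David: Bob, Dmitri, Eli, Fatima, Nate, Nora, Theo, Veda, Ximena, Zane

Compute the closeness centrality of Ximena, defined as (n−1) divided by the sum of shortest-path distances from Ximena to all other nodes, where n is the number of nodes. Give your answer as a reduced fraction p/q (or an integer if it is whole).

5/9

Distances from Ximena: Bob:2, David:1, Dmitri:2, Eli:2, Fatima:2, Nate:2, Nora:2, Theo:2, Veda:1, Zane:2. Sum = 18.
n = 11, so closeness = 10/18 = 5/9.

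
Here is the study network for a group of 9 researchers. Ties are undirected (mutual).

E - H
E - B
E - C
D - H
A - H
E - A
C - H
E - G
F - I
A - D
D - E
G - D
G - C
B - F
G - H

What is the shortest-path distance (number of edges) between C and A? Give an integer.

One shortest route is C – E – A, which uses 2 edges, and C and A are not directly tied, so nothing shorter exists. So d(C,A) = 2.

2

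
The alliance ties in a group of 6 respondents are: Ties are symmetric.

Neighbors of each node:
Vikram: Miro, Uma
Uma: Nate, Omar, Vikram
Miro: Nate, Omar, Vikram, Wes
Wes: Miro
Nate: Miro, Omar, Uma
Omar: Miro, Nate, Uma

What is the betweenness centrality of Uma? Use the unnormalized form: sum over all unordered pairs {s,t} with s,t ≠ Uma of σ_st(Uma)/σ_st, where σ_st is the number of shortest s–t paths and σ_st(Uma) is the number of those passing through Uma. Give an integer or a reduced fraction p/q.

Pairs whose geodesics pass through Uma — Nate–Vikram: 1/2; Vikram–Omar: 1/2.
All other pairs contribute 0.
Summing the contributions gives betweenness(Uma) = 1.

1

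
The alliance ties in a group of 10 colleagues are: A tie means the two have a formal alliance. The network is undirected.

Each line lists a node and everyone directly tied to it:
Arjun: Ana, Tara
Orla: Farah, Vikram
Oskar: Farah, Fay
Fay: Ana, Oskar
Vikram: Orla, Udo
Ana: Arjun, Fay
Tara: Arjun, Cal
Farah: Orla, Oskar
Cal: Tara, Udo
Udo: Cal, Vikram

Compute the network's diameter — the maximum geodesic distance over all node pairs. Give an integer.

Eccentricity of each node (its greatest distance to any other): Ana:5, Arjun:5, Cal:5, Farah:5, Fay:5, Orla:5, Oskar:5, Tara:5, Udo:5, Vikram:5.
The maximum eccentricity is 5, realized for instance by the pair Vikram–Ana via Vikram – Udo – Cal – Tara – Arjun – Ana. So the diameter is 5.

5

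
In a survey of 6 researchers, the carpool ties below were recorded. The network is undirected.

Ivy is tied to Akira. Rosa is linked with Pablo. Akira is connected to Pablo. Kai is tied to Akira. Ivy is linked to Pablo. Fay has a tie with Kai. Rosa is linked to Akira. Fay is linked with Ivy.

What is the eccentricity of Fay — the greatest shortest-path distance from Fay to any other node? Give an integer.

3

Distances from Fay: Akira:2, Ivy:1, Kai:1, Pablo:2, Rosa:3.
The largest is 3 (to Rosa), so the eccentricity of Fay is 3.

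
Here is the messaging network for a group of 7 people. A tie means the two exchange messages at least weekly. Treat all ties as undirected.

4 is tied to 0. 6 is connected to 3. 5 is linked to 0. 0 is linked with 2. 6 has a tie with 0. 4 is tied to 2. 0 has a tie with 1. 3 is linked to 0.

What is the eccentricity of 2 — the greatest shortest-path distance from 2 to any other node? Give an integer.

2

Distances from 2: 0:1, 1:2, 3:2, 4:1, 5:2, 6:2.
The largest is 2 (to 6, 1, 3, and 5), so the eccentricity of 2 is 2.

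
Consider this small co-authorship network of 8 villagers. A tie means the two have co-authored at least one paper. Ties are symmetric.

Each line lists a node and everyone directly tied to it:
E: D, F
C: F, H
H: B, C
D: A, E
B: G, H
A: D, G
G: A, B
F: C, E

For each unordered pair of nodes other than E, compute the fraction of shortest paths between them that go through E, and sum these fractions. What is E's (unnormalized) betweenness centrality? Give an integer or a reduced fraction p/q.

9/2

Pairs whose geodesics pass through E — H–D: 1/2; C–D: 1; C–A: 1/2; F–D: 1; F–A: 1; F–G: 1/2.
All other pairs contribute 0.
Summing the contributions gives betweenness(E) = 9/2.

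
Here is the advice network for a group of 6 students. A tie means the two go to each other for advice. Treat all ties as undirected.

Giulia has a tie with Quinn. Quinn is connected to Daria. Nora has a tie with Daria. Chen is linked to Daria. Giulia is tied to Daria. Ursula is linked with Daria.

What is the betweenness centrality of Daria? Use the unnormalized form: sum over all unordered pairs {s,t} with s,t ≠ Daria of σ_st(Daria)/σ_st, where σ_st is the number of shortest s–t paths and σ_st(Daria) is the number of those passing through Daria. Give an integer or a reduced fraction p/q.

9

Pairs whose geodesics pass through Daria — Quinn–Nora: 1; Quinn–Chen: 1; Quinn–Ursula: 1; Nora–Giulia: 1; Nora–Chen: 1; Nora–Ursula: 1; Giulia–Chen: 1; Giulia–Ursula: 1; Chen–Ursula: 1.
All other pairs contribute 0.
Summing the contributions gives betweenness(Daria) = 9.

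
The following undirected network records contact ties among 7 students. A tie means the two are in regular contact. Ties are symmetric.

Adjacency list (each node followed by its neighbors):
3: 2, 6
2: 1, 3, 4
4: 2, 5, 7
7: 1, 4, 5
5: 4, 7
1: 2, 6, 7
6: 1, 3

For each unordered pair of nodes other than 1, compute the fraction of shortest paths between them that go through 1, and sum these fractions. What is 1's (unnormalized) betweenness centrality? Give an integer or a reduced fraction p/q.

13/3

Pairs whose geodesics pass through 1 — 3–7: 2/3; 2–7: 1/2; 2–6: 1/2; 4–6: 2/3; 5–6: 1; 7–6: 1.
All other pairs contribute 0.
Summing the contributions gives betweenness(1) = 13/3.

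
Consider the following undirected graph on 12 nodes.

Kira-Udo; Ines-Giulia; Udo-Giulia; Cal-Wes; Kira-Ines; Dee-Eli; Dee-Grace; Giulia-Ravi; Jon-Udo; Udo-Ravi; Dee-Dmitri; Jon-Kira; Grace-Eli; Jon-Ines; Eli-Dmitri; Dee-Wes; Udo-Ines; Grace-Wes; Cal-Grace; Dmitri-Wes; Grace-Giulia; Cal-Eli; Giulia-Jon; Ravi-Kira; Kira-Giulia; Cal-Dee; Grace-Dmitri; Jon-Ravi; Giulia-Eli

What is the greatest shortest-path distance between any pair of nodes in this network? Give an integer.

3

Eccentricity of each node (its greatest distance to any other): Cal:3, Dee:3, Dmitri:3, Eli:2, Giulia:2, Grace:2, Ines:3, Jon:3, Kira:3, Ravi:3, Udo:3, Wes:3.
The maximum eccentricity is 3, realized for instance by the pair Kira–Wes via Kira – Giulia – Grace – Wes. So the diameter is 3.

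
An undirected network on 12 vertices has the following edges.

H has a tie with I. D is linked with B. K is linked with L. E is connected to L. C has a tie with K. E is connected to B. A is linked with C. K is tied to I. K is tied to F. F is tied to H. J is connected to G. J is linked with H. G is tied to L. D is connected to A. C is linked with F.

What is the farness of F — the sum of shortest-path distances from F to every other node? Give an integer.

24

Distances from F: A:2, B:4, C:1, D:3, E:3, G:3, H:1, I:2, J:2, K:1, L:2.
Sum = 2 + 4 + 1 + 3 + 3 + 3 + 1 + 2 + 2 + 1 + 2 = 24.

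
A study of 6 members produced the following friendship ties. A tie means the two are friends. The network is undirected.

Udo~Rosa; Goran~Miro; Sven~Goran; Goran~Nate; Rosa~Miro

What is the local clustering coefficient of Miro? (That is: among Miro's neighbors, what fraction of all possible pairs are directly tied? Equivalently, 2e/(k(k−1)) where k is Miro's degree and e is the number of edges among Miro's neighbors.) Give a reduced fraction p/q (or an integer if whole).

Miro's neighbors: Goran and Rosa (k = 2).
Possible neighbor pairs: C(2,2) = 1. Edges among them: none → e = 0.
Clustering(Miro) = 0/1.

0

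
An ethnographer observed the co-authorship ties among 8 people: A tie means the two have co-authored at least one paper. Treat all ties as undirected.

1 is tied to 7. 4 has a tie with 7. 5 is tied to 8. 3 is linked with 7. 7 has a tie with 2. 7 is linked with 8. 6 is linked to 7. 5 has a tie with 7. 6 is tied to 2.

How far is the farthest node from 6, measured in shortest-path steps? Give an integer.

Distances from 6: 1:2, 2:1, 3:2, 4:2, 5:2, 7:1, 8:2.
The largest is 2 (to 4, 5, 3, 1, and 8), so the eccentricity of 6 is 2.

2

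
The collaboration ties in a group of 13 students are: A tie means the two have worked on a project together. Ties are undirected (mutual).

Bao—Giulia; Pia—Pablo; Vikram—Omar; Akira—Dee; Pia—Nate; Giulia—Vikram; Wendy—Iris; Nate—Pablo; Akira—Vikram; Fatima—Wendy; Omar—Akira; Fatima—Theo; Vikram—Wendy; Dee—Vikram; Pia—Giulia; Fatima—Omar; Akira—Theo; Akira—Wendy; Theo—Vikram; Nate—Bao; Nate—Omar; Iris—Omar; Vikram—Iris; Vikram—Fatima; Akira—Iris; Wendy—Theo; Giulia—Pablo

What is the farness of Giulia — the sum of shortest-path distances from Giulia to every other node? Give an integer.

Distances from Giulia: Akira:2, Bao:1, Dee:2, Fatima:2, Iris:2, Nate:2, Omar:2, Pablo:1, Pia:1, Theo:2, Vikram:1, Wendy:2.
Sum = 2 + 1 + 2 + 2 + 2 + 2 + 2 + 1 + 1 + 2 + 1 + 2 = 20.

20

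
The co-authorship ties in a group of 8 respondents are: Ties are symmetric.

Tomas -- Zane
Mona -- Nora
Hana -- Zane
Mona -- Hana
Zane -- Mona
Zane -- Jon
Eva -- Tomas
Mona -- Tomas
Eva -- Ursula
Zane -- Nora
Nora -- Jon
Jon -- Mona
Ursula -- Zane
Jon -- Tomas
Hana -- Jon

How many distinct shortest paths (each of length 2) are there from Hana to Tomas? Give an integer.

3

The shortest distance is 2. The length-2 paths are: Hana–Zane–Tomas; Hana–Mona–Tomas; Hana–Jon–Tomas.
That gives 3 distinct shortest paths.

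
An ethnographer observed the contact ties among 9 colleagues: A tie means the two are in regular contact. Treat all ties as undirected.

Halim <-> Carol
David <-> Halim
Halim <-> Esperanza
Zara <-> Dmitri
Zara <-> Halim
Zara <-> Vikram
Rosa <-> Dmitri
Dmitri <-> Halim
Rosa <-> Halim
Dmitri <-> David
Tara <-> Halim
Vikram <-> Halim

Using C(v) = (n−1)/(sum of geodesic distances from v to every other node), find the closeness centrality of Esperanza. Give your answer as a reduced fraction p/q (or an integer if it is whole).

Distances from Esperanza: Carol:2, David:2, Dmitri:2, Halim:1, Rosa:2, Tara:2, Vikram:2, Zara:2. Sum = 15.
n = 9, so closeness = 8/15.

8/15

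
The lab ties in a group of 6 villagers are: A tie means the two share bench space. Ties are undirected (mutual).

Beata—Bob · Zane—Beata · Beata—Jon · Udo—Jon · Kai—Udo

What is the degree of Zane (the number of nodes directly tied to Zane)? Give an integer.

Zane is directly tied to Beata. That is 1 neighbor, so the degree of Zane is 1.

1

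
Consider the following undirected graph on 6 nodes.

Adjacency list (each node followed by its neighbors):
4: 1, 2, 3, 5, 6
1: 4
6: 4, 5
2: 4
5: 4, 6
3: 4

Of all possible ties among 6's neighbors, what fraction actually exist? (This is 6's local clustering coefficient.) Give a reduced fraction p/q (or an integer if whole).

6's neighbors: 4 and 5 (k = 2).
Possible neighbor pairs: C(2,2) = 1. Edges among them: 4–5 → e = 1.
Clustering(6) = 1/1.

1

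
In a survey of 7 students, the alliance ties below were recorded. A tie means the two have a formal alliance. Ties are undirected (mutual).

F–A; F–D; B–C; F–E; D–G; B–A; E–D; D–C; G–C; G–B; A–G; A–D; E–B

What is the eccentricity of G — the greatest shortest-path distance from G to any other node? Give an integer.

2

Distances from G: A:1, B:1, C:1, D:1, E:2, F:2.
The largest is 2 (to E and F), so the eccentricity of G is 2.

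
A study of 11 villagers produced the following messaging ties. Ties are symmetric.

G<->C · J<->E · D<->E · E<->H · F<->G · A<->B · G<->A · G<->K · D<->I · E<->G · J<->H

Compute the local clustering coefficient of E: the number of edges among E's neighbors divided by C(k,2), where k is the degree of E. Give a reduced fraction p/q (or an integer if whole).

1/6

E's neighbors: D, G, H, and J (k = 4).
Possible neighbor pairs: C(4,2) = 6. Edges among them: H–J → e = 1.
Clustering(E) = 1/6.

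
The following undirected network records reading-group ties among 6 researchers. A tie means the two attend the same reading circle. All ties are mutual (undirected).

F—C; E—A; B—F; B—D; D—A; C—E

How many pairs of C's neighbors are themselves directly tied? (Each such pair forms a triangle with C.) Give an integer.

0

C's neighbors are E and F, but none of them are tied to each other, so no triangle contains C.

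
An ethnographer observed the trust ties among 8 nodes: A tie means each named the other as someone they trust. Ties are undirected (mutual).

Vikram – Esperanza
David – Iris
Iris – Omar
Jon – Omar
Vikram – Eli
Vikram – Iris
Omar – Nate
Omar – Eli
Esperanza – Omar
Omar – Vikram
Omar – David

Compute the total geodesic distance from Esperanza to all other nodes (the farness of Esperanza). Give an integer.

12

Distances from Esperanza: David:2, Eli:2, Iris:2, Jon:2, Nate:2, Omar:1, Vikram:1.
Sum = 2 + 2 + 2 + 2 + 2 + 1 + 1 = 12.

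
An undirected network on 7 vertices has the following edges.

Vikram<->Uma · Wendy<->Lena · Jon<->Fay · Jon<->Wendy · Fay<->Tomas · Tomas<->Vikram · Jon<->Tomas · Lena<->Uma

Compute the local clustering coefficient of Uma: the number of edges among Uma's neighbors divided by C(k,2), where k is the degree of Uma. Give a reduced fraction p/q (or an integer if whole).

0

Uma's neighbors: Lena and Vikram (k = 2).
Possible neighbor pairs: C(2,2) = 1. Edges among them: none → e = 0.
Clustering(Uma) = 0/1.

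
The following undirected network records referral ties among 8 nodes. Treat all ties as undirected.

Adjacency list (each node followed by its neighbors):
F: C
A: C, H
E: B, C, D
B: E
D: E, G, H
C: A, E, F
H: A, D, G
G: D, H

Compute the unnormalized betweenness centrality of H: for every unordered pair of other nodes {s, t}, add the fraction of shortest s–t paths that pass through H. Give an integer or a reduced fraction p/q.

Pairs whose geodesics pass through H — D–A: 1; C–G: 1/2; F–G: 1/2; A–G: 1.
All other pairs contribute 0.
Summing the contributions gives betweenness(H) = 3.

3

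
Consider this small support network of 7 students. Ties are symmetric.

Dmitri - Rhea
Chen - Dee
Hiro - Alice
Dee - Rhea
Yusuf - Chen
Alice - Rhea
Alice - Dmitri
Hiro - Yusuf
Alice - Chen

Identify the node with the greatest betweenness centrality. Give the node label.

Alice

Unnormalized betweenness of each node: Alice:19/3, Chen:23/6, Dee:5/6, Dmitri:0, Hiro:4/3, Rhea:11/6, Yusuf:5/6.
Alice has the largest value, 19/3, making it the main broker — the node through which the most shortest paths run.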